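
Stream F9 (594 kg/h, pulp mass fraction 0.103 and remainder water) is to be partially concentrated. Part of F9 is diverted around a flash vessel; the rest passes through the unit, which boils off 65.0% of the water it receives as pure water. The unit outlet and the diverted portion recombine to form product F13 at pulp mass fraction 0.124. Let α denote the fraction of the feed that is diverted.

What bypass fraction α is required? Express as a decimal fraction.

All 594×0.103 = 61.182 kg/h of pulp reaches F13, so F13 = 61.182/0.124 = 493.4 kg/h and vapour = 100.6 kg/h.
The evaporator receives (1−α)·594 of feed at 0.897 water and removes 0.650 of that water:
0.650×0.897×(1−α)×594 = 100.6
(1−α) = 100.6/346.33 = 0.2905;  α = 0.7095.

0.710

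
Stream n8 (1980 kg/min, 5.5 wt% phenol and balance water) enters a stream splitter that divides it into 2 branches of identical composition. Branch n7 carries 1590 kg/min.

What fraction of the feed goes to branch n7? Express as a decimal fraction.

0.803

Fraction to n7 = 1590/1980 = 0.8030.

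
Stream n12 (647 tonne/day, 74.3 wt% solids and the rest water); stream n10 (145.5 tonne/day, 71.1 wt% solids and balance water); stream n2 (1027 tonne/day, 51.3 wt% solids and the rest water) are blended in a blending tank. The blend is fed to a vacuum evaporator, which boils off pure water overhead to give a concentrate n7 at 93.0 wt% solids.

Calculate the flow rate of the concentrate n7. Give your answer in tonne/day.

1195 tonne/day

solids entering = 647×0.743 + 145.5×0.711 + 1027×0.513 = 1111 tonne/day.
All solids reports to n7, so n7 = 1111/0.930 = 1194.6 tonne/day.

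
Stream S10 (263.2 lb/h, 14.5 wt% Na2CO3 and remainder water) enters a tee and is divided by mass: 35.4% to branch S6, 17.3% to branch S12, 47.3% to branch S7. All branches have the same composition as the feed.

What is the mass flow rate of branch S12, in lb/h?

Branch S12 flow = 0.173×263.2 = 45.534 lb/h.

45.53 lb/h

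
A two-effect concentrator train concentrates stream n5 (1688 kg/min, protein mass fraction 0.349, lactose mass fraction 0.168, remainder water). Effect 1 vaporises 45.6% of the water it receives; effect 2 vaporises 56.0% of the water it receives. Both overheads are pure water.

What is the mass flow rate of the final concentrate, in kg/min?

water in feed = 1688×0.483 = 815.3 kg/min.
After stage 1: water left = (1−0.456)×815.3 = 443.53; stream total = 1316.2 kg/min.
After stage 2: water left = (1−0.560)×443.53 = 195.15; final concentrate = 1067.8 kg/min.

1068 kg/min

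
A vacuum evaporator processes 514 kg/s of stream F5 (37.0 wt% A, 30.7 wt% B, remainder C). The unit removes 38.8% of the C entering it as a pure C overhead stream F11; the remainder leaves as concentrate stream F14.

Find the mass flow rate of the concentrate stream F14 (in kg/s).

449.6 kg/s

C entering = 514×0.323 = 166.02 kg/s; overhead removed = 0.388×166.02 = 64.417 kg/s.
Concentrate = 514 − 64.417 = 449.58 kg/s.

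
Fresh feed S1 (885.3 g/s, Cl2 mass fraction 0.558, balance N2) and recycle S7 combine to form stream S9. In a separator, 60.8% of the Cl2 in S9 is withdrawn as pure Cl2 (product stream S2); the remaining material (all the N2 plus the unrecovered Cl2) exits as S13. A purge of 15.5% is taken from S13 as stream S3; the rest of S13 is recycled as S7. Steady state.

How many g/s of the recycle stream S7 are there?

2378 g/s

N2 enters only via S1 and leaves only via the purge: 885.3×0.442 = 0.155×(N2 in S13), and the separator passes all N2, so N2 in S9 = N2 in S13 = 2524.5 g/s.
Cl2 in S9: m_A = 885.3×0.558 + (1−0.155)·(1−0.608)·m_A, so m_A = 494/0.6688 = 738.68 g/s.
S13 = (1−0.608)×738.68 + 2524.5 = 2814.1 g/s.
Recycle S7 = (1−0.155)×2814.1 = 2377.9 g/s.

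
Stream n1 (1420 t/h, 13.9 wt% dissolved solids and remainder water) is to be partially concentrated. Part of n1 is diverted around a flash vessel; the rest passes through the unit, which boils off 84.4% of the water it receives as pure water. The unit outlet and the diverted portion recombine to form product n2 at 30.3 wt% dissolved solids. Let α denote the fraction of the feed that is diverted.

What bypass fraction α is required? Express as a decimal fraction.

All 1420×0.139 = 197.38 t/h of dissolved solids reaches n2, so n2 = 197.38/0.303 = 651.42 t/h and vapour = 768.58 t/h.
The evaporator receives (1−α)·1420 of feed at 0.861 water and removes 0.844 of that water:
0.844×0.861×(1−α)×1420 = 768.58
(1−α) = 768.58/1031.9 = 0.7448;  α = 0.2552.

0.255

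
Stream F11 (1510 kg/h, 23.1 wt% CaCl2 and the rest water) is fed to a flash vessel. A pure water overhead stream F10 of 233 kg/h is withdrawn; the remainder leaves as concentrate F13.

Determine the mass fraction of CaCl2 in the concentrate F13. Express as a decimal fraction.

0.273

CaCl2 is not removed: 1510×0.231 = 348.81 kg/h of CaCl2 enters F13.
Concentrate = 1510 − 233 = 1277 kg/h.
Mass fraction = 348.81/1277 = 0.273.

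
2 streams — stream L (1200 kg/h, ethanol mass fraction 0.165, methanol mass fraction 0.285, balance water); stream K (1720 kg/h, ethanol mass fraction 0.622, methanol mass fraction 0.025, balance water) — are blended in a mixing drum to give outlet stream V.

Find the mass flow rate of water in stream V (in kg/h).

water out = water in = 1200×0.550 + 1720×0.353 = 1267.2 kg/h.

1267 kg/h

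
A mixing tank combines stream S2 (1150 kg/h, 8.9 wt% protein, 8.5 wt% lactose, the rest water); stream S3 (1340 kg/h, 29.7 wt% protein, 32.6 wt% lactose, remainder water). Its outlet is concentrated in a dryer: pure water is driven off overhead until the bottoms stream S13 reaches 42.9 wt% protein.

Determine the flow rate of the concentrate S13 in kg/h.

protein entering = 1150×0.089 + 1340×0.297 = 500.33 kg/h.
All protein reports to S13, so S13 = 500.33/0.429 = 1166.3 kg/h.

1166 kg/h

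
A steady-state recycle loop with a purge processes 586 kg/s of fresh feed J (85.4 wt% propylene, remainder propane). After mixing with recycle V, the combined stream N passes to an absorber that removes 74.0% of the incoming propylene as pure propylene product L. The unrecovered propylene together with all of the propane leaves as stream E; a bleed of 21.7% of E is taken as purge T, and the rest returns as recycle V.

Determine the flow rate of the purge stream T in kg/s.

propane enters only via J and leaves only via the purge: 586×0.146 = 0.217×(propane in E), and the absorber passes all propane, so propane in N = propane in E = 394.27 kg/s.
propylene in N: m_A = 586×0.854 + (1−0.217)·(1−0.740)·m_A, so m_A = 500.44/0.7964 = 628.37 kg/s.
E = (1−0.740)×628.37 + 394.27 = 557.64 kg/s.
Purge T = 0.217×557.64 = 121.01 kg/s.

121 kg/s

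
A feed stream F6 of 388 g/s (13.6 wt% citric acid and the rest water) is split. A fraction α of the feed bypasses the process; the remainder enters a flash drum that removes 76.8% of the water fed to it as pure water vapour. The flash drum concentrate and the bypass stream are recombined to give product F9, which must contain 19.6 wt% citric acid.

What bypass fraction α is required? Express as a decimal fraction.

All 388×0.136 = 52.768 g/s of citric acid reaches F9, so F9 = 52.768/0.196 = 269.22 g/s and vapour = 118.78 g/s.
The evaporator receives (1−α)·388 of feed at 0.864 water and removes 0.768 of that water:
0.768×0.864×(1−α)×388 = 118.78
(1−α) = 118.78/257.46 = 0.4613;  α = 0.5387.

0.539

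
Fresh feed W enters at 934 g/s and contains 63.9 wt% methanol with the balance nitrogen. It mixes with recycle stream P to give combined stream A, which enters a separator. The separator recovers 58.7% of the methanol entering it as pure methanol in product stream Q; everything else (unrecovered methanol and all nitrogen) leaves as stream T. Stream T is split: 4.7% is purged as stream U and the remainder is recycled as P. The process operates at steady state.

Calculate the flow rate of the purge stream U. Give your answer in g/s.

nitrogen enters only via W and leaves only via the purge: 934×0.361 = 0.047×(nitrogen in T), and the separator passes all nitrogen, so nitrogen in A = nitrogen in T = 7173.9 g/s.
methanol in A: m_A = 934×0.639 + (1−0.047)·(1−0.587)·m_A, so m_A = 596.83/0.6064 = 984.19 g/s.
T = (1−0.587)×984.19 + 7173.9 = 7580.4 g/s.
Purge U = 0.047×7580.4 = 356.28 g/s.

356.3 g/s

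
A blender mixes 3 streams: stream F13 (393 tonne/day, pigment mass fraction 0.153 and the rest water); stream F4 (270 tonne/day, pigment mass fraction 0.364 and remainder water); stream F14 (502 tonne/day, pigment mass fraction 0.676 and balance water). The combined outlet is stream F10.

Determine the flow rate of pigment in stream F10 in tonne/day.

497.8 tonne/day

pigment out = pigment in = 393×0.153 + 270×0.364 + 502×0.676 = 497.76 tonne/day.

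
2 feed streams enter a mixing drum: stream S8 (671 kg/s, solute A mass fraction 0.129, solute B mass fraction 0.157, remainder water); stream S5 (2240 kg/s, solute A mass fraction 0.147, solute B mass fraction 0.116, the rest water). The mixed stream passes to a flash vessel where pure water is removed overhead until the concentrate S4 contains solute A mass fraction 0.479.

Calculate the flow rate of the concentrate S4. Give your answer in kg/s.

solute A entering = 671×0.129 + 2240×0.147 = 415.84 kg/s.
All solute A reports to S4, so S4 = 415.84/0.479 = 868.14 kg/s.

868.1 kg/s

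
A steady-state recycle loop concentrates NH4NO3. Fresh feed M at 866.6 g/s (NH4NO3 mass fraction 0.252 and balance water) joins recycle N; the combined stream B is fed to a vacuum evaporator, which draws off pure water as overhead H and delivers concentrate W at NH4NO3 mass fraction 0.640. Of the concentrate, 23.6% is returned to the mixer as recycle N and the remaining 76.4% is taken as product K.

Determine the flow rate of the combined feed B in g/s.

Overall NH4NO3 balance (none leaves overhead): NH4NO3 in fresh feed = NH4NO3 in product, i.e. 866.6×0.252 = (1−0.236)·W·0.640.
W = 218.38/(0.640×0.764) = 446.63 g/s.
Recycle N = 0.236×446.63 = 105.4 g/s.
Combined feed B = 866.6 + 105.4 = 972 g/s.

972 g/s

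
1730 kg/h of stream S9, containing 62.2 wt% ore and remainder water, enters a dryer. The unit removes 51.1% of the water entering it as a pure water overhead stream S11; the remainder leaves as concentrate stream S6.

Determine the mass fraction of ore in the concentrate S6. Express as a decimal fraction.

0.771

ore is not removed: 1730×0.622 = 1076.1 kg/h of ore enters S6.
water entering = 1730×0.378 = 653.94 kg/h; overhead removed = 0.511×653.94 = 334.16 kg/h.
Concentrate = 1730 − 334.16 = 1395.8 kg/h.
Mass fraction = 1076.1/1395.8 = 0.771.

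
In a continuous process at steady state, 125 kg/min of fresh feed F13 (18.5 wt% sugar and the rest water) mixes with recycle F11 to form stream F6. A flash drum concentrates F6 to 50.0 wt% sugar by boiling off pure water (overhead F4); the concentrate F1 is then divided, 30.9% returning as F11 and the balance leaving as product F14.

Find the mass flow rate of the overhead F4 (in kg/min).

78.75 kg/min

Overall sugar balance (none leaves overhead): sugar in fresh feed = sugar in product, i.e. 125×0.185 = (1−0.309)·F1·0.500.
F1 = 23.125/(0.500×0.691) = 66.932 kg/min.
Recycle F11 = 0.309×66.932 = 20.682 kg/min.
Combined feed F6 = 125 + 20.682 = 145.68 kg/min.
Overhead F4 = F6 − F1 = 145.68 − 66.932 = 78.75 kg/min.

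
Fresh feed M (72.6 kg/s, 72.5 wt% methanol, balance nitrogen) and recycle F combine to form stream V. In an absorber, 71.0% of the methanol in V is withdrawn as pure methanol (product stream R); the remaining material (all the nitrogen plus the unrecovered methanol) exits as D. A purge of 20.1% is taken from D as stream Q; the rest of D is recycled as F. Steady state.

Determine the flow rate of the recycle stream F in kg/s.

95.24 kg/s

nitrogen enters only via M and leaves only via the purge: 72.6×0.275 = 0.201×(nitrogen in D), and the absorber passes all nitrogen, so nitrogen in V = nitrogen in D = 99.328 kg/s.
methanol in V: m_A = 72.6×0.725 + (1−0.201)·(1−0.710)·m_A, so m_A = 52.635/0.7683 = 68.509 kg/s.
D = (1−0.710)×68.509 + 99.328 = 119.2 kg/s.
Recycle F = (1−0.201)×119.2 = 95.238 kg/s.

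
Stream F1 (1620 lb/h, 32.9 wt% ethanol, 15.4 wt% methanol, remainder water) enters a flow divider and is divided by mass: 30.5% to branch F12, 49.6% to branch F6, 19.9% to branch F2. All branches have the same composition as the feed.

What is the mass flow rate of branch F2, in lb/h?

Branch F2 flow = 0.199×1620 = 322.38 lb/h.

322.4 lb/h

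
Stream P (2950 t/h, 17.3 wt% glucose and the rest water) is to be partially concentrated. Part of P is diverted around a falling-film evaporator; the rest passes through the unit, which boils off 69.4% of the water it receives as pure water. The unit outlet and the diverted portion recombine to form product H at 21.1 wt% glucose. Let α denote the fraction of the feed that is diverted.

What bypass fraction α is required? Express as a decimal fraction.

All 2950×0.173 = 510.35 t/h of glucose reaches H, so H = 510.35/0.211 = 2418.7 t/h and vapour = 531.28 t/h.
The evaporator receives (1−α)·2950 of feed at 0.827 water and removes 0.694 of that water:
0.694×0.827×(1−α)×2950 = 531.28
(1−α) = 531.28/1693.1 = 0.3138;  α = 0.6862.

0.686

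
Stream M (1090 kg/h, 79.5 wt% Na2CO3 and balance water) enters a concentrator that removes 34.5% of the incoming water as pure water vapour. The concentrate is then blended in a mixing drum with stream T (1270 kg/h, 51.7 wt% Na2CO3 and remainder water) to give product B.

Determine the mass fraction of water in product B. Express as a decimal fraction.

0.3328

Vapour removed = 0.345×0.205×1090 = 77.09 kg/h; concentrate = 1012.9 kg/h.
water reaching the mixer = 146.36 (from concentrate) + 1270×0.483 = 759.77 kg/h.
Product flow = 1012.9 + 1270 = 2282.9 kg/h; water fraction = 0.3328.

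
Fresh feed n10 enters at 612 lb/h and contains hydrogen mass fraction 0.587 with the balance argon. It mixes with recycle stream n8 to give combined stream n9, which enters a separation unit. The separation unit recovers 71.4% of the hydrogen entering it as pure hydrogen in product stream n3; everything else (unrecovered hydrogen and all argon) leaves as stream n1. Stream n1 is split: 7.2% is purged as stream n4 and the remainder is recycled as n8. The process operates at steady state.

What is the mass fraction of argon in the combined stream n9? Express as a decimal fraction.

0.878

argon enters only via n10 and leaves only via the purge: 612×0.413 = 0.072×(argon in n1), and the separation unit passes all argon, so argon in n9 = argon in n1 = 3510.5 lb/h.
hydrogen in n9: m_A = 612×0.587 + (1−0.072)·(1−0.714)·m_A, so m_A = 359.24/0.7346 = 489.04 lb/h.
n9 = 489.04 + 3510.5 = 3999.5 lb/h.
argon fraction in n9 = 3510.5/3999.5 = 0.878.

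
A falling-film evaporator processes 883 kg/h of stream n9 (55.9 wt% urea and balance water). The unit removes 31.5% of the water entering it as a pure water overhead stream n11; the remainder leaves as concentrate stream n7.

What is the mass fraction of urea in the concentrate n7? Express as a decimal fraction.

0.649

urea is not removed: 883×0.559 = 493.6 kg/h of urea enters n7.
water entering = 883×0.441 = 389.4 kg/h; overhead removed = 0.315×389.4 = 122.66 kg/h.
Concentrate = 883 − 122.66 = 760.34 kg/h.
Mass fraction = 493.6/760.34 = 0.649.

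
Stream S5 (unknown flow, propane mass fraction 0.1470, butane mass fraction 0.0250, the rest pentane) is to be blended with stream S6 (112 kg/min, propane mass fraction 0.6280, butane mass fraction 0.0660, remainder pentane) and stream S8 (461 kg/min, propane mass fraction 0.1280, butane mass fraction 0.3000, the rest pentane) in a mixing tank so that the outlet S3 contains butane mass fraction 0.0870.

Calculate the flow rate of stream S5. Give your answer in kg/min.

Let S5 be the unknown flow. Total out = 573 + S5.
butane balance: 145.69 + 0.025·S5 = 0.087·(573 + S5)
(0.025 − 0.087)·S5 = 0.087×573 − 145.69 = -95.841
S5 = -95.841 / -0.062 = 1545.8 kg/min

1546 kg/min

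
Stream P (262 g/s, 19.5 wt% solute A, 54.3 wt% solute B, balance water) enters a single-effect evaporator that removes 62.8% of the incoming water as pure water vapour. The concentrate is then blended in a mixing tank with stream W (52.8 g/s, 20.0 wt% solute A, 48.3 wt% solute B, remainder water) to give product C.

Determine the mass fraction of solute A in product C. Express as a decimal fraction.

Vapour removed = 0.628×0.262×262 = 43.108 g/s; concentrate = 218.89 g/s.
solute A reaching the mixer = 51.09 (from concentrate) + 52.8×0.200 = 61.65 g/s.
Product flow = 218.89 + 52.8 = 271.69 g/s; solute A fraction = 0.2269.

0.2269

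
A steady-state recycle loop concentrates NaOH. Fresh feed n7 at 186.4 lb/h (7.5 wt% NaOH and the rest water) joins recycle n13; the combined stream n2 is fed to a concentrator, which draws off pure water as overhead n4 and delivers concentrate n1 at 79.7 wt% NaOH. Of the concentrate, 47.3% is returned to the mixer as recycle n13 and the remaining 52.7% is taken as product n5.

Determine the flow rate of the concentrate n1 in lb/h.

Overall NaOH balance (none leaves overhead): NaOH in fresh feed = NaOH in product, i.e. 186.4×0.075 = (1−0.473)·n1·0.797.
n1 = 13.98/(0.797×0.527) = 33.284 lb/h.

33.28 lb/h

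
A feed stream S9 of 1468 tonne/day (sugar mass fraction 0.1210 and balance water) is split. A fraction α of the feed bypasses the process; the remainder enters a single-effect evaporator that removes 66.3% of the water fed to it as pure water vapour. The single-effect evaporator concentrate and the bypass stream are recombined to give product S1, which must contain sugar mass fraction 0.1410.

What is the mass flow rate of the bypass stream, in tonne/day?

All 1468×0.121 = 177.63 tonne/day of sugar reaches S1, so S1 = 177.63/0.141 = 1259.8 tonne/day and vapour = 208.23 tonne/day.
The evaporator receives (1−α)·1468 of feed at 0.879 water and removes 0.663 of that water:
0.663×0.879×(1−α)×1468 = 208.23
(1−α) = 208.23/855.52 = 0.2434;  α = 0.7566.
Bypass flow = 0.7566×1468 = 1110.7 tonne/day.

1111 tonne/day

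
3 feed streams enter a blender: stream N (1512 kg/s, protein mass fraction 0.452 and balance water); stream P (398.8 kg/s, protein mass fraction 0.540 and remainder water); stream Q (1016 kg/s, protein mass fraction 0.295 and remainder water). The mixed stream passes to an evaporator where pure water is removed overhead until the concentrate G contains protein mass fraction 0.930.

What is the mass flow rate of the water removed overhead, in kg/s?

1638 kg/s

protein entering = 1512×0.452 + 398.8×0.540 + 1016×0.295 = 1198.5 kg/s.
All protein reports to G, so G = 1198.5/0.930 = 1288.7 kg/s.
Total feed = 2926.8 kg/s; overhead = 2926.8 − 1288.7 = 1638.1 kg/s.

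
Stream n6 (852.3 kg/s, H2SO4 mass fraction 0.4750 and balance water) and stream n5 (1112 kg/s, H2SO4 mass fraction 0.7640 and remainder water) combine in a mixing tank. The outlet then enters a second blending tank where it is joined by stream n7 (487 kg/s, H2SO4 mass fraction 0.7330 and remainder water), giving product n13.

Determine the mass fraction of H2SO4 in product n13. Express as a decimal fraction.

Overall, product flow = 2451.3 kg/s.
H2SO4 in = 852.3×0.475 + 1112×0.764 + 487×0.733 = 1611.4 kg/s.
H2SO4 fraction in n13 = 0.6574.

0.6574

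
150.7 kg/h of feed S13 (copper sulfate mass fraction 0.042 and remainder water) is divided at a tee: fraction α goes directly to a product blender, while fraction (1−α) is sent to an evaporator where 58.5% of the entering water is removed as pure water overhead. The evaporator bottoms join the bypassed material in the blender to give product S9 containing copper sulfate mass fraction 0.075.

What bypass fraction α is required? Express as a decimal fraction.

All 150.7×0.042 = 6.3294 kg/h of copper sulfate reaches S9, so S9 = 6.3294/0.075 = 84.392 kg/h and vapour = 66.308 kg/h.
The evaporator receives (1−α)·150.7 of feed at 0.958 water and removes 0.585 of that water:
0.585×0.958×(1−α)×150.7 = 66.308
(1−α) = 66.308/84.457 = 0.7851;  α = 0.2149.

0.215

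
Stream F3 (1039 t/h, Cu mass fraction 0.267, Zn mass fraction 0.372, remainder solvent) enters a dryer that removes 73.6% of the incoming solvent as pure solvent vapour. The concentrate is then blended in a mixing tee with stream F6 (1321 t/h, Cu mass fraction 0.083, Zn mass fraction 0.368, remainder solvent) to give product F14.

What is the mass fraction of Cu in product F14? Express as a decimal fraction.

0.186

Vapour removed = 0.736×0.361×1039 = 276.06 t/h; concentrate = 762.94 t/h.
Cu reaching the mixer = 277.41 (from concentrate) + 1321×0.083 = 387.06 t/h.
Product flow = 762.94 + 1321 = 2083.9 t/h; Cu fraction = 0.186.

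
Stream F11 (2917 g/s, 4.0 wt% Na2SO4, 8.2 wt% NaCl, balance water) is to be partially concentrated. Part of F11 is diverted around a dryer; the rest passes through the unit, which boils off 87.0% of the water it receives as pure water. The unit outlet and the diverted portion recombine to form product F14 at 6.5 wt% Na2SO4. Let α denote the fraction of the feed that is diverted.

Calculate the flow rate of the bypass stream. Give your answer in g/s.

All 2917×0.040 = 116.68 g/s of Na2SO4 reaches F14, so F14 = 116.68/0.065 = 1795.1 g/s and vapour = 1121.9 g/s.
The evaporator receives (1−α)·2917 of feed at 0.878 water and removes 0.870 of that water:
0.870×0.878×(1−α)×2917 = 1121.9
(1−α) = 1121.9/2228.2 = 0.5035;  α = 0.4965.
Bypass flow = 0.4965×2917 = 1448.2 g/s.

1448 g/s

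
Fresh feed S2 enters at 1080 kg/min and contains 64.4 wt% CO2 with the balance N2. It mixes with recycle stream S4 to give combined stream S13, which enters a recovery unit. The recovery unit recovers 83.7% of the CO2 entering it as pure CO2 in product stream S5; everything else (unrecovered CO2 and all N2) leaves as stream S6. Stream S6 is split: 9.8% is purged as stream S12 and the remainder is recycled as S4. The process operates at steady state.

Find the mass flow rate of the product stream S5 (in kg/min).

682.5 kg/min

CO2 in S13: m_A = 1080×0.644 + (1−0.098)·(1−0.837)·m_A, so m_A = 695.52/0.8530 = 815.41 kg/min.
Product S5 = 0.837×815.41 = 682.49 kg/min.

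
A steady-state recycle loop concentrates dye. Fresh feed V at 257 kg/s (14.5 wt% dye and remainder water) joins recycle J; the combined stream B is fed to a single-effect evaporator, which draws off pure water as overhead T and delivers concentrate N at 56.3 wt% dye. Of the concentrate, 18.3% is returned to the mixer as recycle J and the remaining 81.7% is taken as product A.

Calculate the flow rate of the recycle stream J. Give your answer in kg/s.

14.83 kg/s

Overall dye balance (none leaves overhead): dye in fresh feed = dye in product, i.e. 257×0.145 = (1−0.183)·N·0.563.
N = 37.265/(0.563×0.817) = 81.016 kg/s.
Recycle J = 0.183×81.016 = 14.826 kg/s.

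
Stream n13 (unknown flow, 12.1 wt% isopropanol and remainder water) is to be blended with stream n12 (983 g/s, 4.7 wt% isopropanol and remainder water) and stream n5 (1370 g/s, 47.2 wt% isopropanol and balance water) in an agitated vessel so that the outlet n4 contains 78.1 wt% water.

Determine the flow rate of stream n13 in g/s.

Let n13 be the unknown flow. Total out = 2353 + n13.
water balance: 1660.2 + 0.879·n13 = 0.781·(2353 + n13)
(0.879 − 0.781)·n13 = 0.781×2353 − 1660.2 = 177.53
n13 = 177.53 / 0.098 = 1811.6 g/s

1812 g/s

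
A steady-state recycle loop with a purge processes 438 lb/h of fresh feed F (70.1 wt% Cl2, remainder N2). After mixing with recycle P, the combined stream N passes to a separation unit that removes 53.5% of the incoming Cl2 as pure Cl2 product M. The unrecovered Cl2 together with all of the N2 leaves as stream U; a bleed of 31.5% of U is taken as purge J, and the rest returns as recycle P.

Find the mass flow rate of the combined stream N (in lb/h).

N2 enters only via F and leaves only via the purge: 438×0.299 = 0.315×(N2 in U), and the separation unit passes all N2, so N2 in N = N2 in U = 415.75 lb/h.
Cl2 in N: m_A = 438×0.701 + (1−0.315)·(1−0.535)·m_A, so m_A = 307.04/0.6815 = 450.55 lb/h.
N = 450.55 + 415.75 = 866.3 lb/h.

866.3 lb/h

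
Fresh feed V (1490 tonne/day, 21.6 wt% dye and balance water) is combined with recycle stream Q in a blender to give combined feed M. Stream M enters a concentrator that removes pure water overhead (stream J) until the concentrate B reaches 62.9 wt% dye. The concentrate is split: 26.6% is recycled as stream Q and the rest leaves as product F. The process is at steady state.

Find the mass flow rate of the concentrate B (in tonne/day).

697.1 tonne/day

Overall dye balance (none leaves overhead): dye in fresh feed = dye in product, i.e. 1490×0.216 = (1−0.266)·B·0.629.
B = 321.84/(0.629×0.734) = 697.1 tonne/day.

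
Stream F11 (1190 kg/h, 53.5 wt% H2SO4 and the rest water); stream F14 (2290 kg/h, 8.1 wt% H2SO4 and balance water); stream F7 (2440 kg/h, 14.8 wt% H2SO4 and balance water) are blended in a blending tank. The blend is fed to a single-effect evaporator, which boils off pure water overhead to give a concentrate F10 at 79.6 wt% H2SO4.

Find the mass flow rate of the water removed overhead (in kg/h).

H2SO4 entering = 1190×0.535 + 2290×0.081 + 2440×0.148 = 1183.3 kg/h.
All H2SO4 reports to F10, so F10 = 1183.3/0.796 = 1486.5 kg/h.
Total feed = 5920 kg/h; overhead = 5920 − 1486.5 = 4433.5 kg/h.

4433 kg/h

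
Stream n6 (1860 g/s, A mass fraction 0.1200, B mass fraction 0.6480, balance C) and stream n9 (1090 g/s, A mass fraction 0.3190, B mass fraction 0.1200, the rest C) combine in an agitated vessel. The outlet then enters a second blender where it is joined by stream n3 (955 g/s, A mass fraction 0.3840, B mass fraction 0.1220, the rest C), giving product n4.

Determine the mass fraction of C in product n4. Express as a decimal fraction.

Overall, product flow = 3905 g/s.
C in = 1860×0.232 + 1090×0.561 + 955×0.494 = 1514.8 g/s.
C fraction in n4 = 0.3879.

0.3879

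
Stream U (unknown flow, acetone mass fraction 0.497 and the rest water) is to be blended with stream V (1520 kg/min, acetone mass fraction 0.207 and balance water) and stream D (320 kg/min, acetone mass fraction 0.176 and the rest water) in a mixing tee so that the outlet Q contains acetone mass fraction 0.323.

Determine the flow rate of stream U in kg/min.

Let U be the unknown flow. Total out = 1840 + U.
acetone balance: 370.96 + 0.497·U = 0.323·(1840 + U)
(0.497 − 0.323)·U = 0.323×1840 − 370.96 = 223.36
U = 223.36 / 0.174 = 1283.7 kg/min

1284 kg/min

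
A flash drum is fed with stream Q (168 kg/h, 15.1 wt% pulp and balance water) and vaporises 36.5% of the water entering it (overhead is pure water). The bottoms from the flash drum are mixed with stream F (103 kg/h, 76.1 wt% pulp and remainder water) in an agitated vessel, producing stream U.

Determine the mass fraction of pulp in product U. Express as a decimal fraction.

Vapour removed = 0.365×0.849×168 = 52.061 kg/h; concentrate = 115.94 kg/h.
pulp reaching the mixer = 25.368 (from concentrate) + 103×0.761 = 103.75 kg/h.
Product flow = 115.94 + 103 = 218.94 kg/h; pulp fraction = 0.474.

0.474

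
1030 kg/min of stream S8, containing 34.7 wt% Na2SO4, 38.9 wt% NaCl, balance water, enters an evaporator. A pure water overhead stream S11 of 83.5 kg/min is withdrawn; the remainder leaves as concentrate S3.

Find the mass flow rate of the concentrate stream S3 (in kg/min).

Concentrate = 1030 − 83.5 = 946.5 kg/min.

946.5 kg/min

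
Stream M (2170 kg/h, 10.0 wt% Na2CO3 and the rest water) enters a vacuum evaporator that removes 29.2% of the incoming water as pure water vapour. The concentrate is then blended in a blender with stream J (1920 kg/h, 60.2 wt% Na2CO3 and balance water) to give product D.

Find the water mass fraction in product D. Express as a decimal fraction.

0.610

Vapour removed = 0.292×0.900×2170 = 570.28 kg/h; concentrate = 1599.7 kg/h.
water reaching the mixer = 1382.7 (from concentrate) + 1920×0.398 = 2146.9 kg/h.
Product flow = 1599.7 + 1920 = 3519.7 kg/h; water fraction = 0.610.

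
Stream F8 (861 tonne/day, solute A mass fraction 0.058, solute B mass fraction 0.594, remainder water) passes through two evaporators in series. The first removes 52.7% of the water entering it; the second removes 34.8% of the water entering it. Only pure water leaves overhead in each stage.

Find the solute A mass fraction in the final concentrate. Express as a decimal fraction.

water in feed = 861×0.348 = 299.63 tonne/day.
After stage 1: water left = (1−0.527)×299.63 = 141.72; stream total = 703.1 tonne/day.
After stage 2: water left = (1−0.348)×141.72 = 92.404; final concentrate = 653.78 tonne/day.
solute A fraction = 49.938/653.78 = 0.076.

0.076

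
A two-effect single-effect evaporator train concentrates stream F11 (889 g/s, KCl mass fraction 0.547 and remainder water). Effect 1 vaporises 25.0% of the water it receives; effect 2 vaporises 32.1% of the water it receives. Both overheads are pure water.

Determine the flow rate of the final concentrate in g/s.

691.4 g/s

water in feed = 889×0.453 = 402.72 g/s.
After stage 1: water left = (1−0.250)×402.72 = 302.04; stream total = 788.32 g/s.
After stage 2: water left = (1−0.321)×302.04 = 205.08; final concentrate = 691.37 g/s.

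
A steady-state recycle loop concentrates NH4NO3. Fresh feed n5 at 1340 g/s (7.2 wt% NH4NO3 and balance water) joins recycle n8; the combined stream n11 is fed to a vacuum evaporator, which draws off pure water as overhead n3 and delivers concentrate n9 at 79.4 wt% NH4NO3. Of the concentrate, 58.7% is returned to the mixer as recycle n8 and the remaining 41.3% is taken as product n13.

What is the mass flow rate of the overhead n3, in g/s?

Overall NH4NO3 balance (none leaves overhead): NH4NO3 in fresh feed = NH4NO3 in product, i.e. 1340×0.072 = (1−0.587)·n9·0.794.
n9 = 96.48/(0.794×0.413) = 294.22 g/s.
Recycle n8 = 0.587×294.22 = 172.7 g/s.
Combined feed n11 = 1340 + 172.7 = 1512.7 g/s.
Overhead n3 = n11 − n9 = 1512.7 − 294.22 = 1218.5 g/s.

1218 g/s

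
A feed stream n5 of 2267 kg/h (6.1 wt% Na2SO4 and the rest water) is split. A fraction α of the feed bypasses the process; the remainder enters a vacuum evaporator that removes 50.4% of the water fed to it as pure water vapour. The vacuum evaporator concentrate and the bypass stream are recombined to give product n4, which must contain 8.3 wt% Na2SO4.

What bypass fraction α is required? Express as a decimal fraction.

All 2267×0.061 = 138.29 kg/h of Na2SO4 reaches n4, so n4 = 138.29/0.083 = 1666.1 kg/h and vapour = 600.89 kg/h.
The evaporator receives (1−α)·2267 of feed at 0.939 water and removes 0.504 of that water:
0.504×0.939×(1−α)×2267 = 600.89
(1−α) = 600.89/1072.9 = 0.5601;  α = 0.4399.

0.440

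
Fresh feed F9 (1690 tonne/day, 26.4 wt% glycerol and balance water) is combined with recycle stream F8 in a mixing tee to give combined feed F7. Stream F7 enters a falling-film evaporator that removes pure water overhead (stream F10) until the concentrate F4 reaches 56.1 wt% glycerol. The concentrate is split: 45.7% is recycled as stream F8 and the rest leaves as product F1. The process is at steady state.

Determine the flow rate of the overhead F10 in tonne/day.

Overall glycerol balance (none leaves overhead): glycerol in fresh feed = glycerol in product, i.e. 1690×0.264 = (1−0.457)·F4·0.561.
F4 = 446.16/(0.561×0.543) = 1464.6 tonne/day.
Recycle F8 = 0.457×1464.6 = 669.34 tonne/day.
Combined feed F7 = 1690 + 669.34 = 2359.3 tonne/day.
Overhead F10 = F7 − F4 = 2359.3 − 1464.6 = 894.71 tonne/day.

894.7 tonne/day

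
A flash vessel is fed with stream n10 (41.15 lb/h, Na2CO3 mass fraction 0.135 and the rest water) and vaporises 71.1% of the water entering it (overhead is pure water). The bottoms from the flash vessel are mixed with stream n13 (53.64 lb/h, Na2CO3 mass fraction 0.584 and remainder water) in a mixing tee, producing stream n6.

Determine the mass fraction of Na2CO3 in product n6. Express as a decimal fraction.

Vapour removed = 0.711×0.865×41.15 = 25.308 lb/h; concentrate = 15.842 lb/h.
Na2CO3 reaching the mixer = 5.5553 (from concentrate) + 53.64×0.584 = 36.881 lb/h.
Product flow = 15.842 + 53.64 = 69.482 lb/h; Na2CO3 fraction = 0.531.

0.531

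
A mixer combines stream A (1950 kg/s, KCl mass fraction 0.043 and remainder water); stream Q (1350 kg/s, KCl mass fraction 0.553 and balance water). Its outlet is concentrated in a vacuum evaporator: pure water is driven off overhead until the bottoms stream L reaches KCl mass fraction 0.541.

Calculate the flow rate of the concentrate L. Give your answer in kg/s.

1535 kg/s

KCl entering = 1950×0.043 + 1350×0.553 = 830.4 kg/s.
All KCl reports to L, so L = 830.4/0.541 = 1534.9 kg/s.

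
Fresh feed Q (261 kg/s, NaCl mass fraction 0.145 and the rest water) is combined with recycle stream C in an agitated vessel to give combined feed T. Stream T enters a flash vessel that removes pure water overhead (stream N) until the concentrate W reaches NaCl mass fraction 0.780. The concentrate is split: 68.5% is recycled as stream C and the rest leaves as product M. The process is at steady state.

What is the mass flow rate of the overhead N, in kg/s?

212.5 kg/s

Overall NaCl balance (none leaves overhead): NaCl in fresh feed = NaCl in product, i.e. 261×0.145 = (1−0.685)·W·0.780.
W = 37.845/(0.780×0.315) = 154.03 kg/s.
Recycle C = 0.685×154.03 = 105.51 kg/s.
Combined feed T = 261 + 105.51 = 366.51 kg/s.
Overhead N = T − W = 366.51 − 154.03 = 212.48 kg/s.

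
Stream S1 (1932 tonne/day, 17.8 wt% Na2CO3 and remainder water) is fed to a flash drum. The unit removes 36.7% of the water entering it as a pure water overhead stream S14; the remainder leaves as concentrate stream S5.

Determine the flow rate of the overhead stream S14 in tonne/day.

water entering = 1932×0.822 = 1588.1 tonne/day; overhead removed = 0.367×1588.1 = 582.83 tonne/day.

582.8 tonne/day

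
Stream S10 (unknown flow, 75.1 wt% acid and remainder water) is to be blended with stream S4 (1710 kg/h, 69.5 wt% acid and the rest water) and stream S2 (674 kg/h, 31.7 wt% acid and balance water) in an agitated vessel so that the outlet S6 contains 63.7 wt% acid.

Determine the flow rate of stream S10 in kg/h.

Let S10 be the unknown flow. Total out = 2384 + S10.
acid balance: 1402.1 + 0.751·S10 = 0.637·(2384 + S10)
(0.751 − 0.637)·S10 = 0.637×2384 − 1402.1 = 116.5
S10 = 116.5 / 0.114 = 1021.9 kg/h

1022 kg/h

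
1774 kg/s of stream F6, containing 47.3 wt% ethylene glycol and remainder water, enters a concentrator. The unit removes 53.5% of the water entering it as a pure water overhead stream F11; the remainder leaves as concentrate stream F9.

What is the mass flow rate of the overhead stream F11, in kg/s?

water entering = 1774×0.527 = 934.9 kg/s; overhead removed = 0.535×934.9 = 500.17 kg/s.

500.2 kg/s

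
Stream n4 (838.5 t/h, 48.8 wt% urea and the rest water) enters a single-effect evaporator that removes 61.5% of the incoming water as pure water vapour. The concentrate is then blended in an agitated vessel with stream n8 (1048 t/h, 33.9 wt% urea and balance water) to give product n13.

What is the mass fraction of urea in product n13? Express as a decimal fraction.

Vapour removed = 0.615×0.512×838.5 = 264.03 t/h; concentrate = 574.47 t/h.
urea reaching the mixer = 409.19 (from concentrate) + 1048×0.339 = 764.46 t/h.
Product flow = 574.47 + 1048 = 1622.5 t/h; urea fraction = 0.471.

0.471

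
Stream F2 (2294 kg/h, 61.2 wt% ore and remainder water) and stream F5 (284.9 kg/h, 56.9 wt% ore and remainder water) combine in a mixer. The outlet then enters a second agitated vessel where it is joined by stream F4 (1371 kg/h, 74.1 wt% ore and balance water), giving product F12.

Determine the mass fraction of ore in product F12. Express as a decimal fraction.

0.654

Overall, product flow = 3949.9 kg/h.
ore in = 2294×0.612 + 284.9×0.569 + 1371×0.741 = 2581.9 kg/h.
ore fraction in F12 = 0.654.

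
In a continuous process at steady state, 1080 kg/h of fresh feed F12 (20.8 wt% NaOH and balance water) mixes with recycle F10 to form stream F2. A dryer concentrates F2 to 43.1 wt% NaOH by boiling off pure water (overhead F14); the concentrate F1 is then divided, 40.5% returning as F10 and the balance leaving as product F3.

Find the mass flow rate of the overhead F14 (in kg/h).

Overall NaOH balance (none leaves overhead): NaOH in fresh feed = NaOH in product, i.e. 1080×0.208 = (1−0.405)·F1·0.431.
F1 = 224.64/(0.431×0.595) = 875.98 kg/h.
Recycle F10 = 0.405×875.98 = 354.77 kg/h.
Combined feed F2 = 1080 + 354.77 = 1434.8 kg/h.
Overhead F14 = F2 − F1 = 1434.8 − 875.98 = 558.79 kg/h.

558.8 kg/h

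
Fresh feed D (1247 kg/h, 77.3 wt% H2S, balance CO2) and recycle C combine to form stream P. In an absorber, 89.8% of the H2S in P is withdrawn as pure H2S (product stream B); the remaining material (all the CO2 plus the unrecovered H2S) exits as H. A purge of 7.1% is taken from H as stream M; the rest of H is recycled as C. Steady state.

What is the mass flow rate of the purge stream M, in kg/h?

290.8 kg/h

CO2 enters only via D and leaves only via the purge: 1247×0.227 = 0.071×(CO2 in H), and the absorber passes all CO2, so CO2 in P = CO2 in H = 3986.9 kg/h.
H2S in P: m_A = 1247×0.773 + (1−0.071)·(1−0.898)·m_A, so m_A = 963.93/0.9052 = 1064.8 kg/h.
H = (1−0.898)×1064.8 + 3986.9 = 4095.5 kg/h.
Purge M = 0.071×4095.5 = 290.78 kg/h.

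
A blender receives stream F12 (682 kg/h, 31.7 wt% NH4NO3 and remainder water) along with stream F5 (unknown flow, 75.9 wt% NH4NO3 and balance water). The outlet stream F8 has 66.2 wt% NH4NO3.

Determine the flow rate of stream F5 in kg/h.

2426 kg/h

Let F5 be the unknown flow. Total out = 682 + F5.
NH4NO3 balance: 216.19 + 0.759·F5 = 0.662·(682 + F5)
(0.759 − 0.662)·F5 = 0.662×682 − 216.19 = 235.29
F5 = 235.29 / 0.097 = 2425.7 kg/h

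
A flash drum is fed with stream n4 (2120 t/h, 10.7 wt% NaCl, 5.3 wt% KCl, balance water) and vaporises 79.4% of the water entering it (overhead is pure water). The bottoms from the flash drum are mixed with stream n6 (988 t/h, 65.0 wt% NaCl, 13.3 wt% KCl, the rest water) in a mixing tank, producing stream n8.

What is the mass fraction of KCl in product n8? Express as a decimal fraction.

0.144

Vapour removed = 0.794×0.840×2120 = 1414 t/h; concentrate = 706.04 t/h.
KCl reaching the mixer = 112.36 (from concentrate) + 988×0.133 = 243.76 t/h.
Product flow = 706.04 + 988 = 1694 t/h; KCl fraction = 0.144.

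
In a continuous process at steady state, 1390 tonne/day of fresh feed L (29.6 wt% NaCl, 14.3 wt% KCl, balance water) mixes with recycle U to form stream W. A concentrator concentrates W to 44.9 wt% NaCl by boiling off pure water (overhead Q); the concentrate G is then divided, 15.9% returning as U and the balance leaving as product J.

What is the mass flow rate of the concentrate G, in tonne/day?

Overall NaCl balance (none leaves overhead): NaCl in fresh feed = NaCl in product, i.e. 1390×0.296 = (1−0.159)·G·0.449.
G = 411.44/(0.449×0.841) = 1089.6 tonne/day.

1090 tonne/day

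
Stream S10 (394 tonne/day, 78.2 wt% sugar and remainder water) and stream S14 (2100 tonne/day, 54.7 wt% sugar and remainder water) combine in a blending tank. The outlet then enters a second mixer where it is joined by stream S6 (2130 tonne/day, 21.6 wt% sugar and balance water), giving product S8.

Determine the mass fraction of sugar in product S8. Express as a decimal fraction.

0.415

Overall, product flow = 4624 tonne/day.
sugar in = 394×0.782 + 2100×0.547 + 2130×0.216 = 1916.9 tonne/day.
sugar fraction in S8 = 0.415.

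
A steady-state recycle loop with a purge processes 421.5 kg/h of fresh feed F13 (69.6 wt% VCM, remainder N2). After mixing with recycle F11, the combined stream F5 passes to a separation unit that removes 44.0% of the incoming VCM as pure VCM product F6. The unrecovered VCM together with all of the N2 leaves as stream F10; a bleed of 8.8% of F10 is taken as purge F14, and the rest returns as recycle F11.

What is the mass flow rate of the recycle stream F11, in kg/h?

1634 kg/h

N2 enters only via F13 and leaves only via the purge: 421.5×0.304 = 0.088×(N2 in F10), and the separation unit passes all N2, so N2 in F5 = N2 in F10 = 1456.1 kg/h.
VCM in F5: m_A = 421.5×0.696 + (1−0.088)·(1−0.440)·m_A, so m_A = 293.36/0.4893 = 599.58 kg/h.
F10 = (1−0.440)×599.58 + 1456.1 = 1791.9 kg/h.
Recycle F11 = (1−0.088)×1791.9 = 1634.2 kg/h.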